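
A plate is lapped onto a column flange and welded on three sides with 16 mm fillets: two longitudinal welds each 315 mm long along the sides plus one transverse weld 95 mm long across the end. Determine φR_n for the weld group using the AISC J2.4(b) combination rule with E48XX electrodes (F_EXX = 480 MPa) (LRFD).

φR_n ≈ 1770 kN

t_e = 0.707 × 16 = 11.31 mm.
R_nwl = 0.6 × 480 × 11.31 × 630 × 10⁻³ = 2052 kN (longitudinal, 2 welds).
R_nwt = 0.6 × 480 × 11.31 × 95 × 10⁻³ = 309.5 kN (transverse, base value).
(i) R_nwl + R_nwt = 2362 kN; (ii) 0.85 R_nwl + 1.5 R_nwt = 2209 kN.
R_n = max = 2362 kN [governs: (i)]; φR_n = 1771 kN.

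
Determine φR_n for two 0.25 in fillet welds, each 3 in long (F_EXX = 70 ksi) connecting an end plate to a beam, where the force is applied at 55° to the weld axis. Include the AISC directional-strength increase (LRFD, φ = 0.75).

t_e = 0.707 × 0.25 = 0.1767 in; A_we = 0.1767 × 6 = 1.06 in².
Directional factor: 1.0 + 0.5 sin^1.5(55°) = 1.371.
F_nw = 0.6 × 70 × 1.371 = 57.57 ksi.
φR_n = 0.75 × 57.57 × 1.06 = 45.79 kips.

φR_n ≈ 45.8 kips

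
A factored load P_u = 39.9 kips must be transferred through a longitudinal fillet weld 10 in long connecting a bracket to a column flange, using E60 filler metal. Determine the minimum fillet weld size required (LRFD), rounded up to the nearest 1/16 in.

w = 1/4 in

E60XX → F_EXX = 60 ksi.
Total weld length L = 10 in.
Required throat t_e = P_u / (φ × 0.6 F_EXX × L) = 39.9 / (0.75 × 0.6 × 60 × 10) = 0.1478 in.
Required leg w = t_e / 0.707 = 0.209 in → use 1/4 in.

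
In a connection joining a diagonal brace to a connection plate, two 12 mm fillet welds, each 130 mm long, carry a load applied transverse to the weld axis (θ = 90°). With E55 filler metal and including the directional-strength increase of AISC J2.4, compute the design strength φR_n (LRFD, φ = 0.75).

E55XX → F_EXX = 550 MPa.
t_e = 0.707 × 12 = 8.484 mm; A_we = 8.484 × 260 = 2206 mm².
Directional factor: 1.0 + 0.5 sin^1.5(90°) = 1.5.
F_nw = 0.6 × 550 × 1.5 = 495 MPa.
φR_n = 0.75 × 495 × 2206 × 10⁻³ = 818.9 kN.

φR_n ≈ 819 kN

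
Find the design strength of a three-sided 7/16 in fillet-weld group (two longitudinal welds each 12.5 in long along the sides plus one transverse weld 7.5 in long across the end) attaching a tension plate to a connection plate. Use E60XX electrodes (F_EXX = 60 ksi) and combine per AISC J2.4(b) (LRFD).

φR_n ≈ 271 kips

t_e = 0.707 × 0.4375 = 0.3093 in.
R_nwl = 0.6 × 60 × 0.3093 × 25 = 278.4 kips (longitudinal, 2 welds).
R_nwt = 0.6 × 60 × 0.3093 × 7.5 = 83.51 kips (transverse, base value).
(i) R_nwl + R_nwt = 361.9 kips; (ii) 0.85 R_nwl + 1.5 R_nwt = 361.9 kips.
R_n = max = 361.9 kips [governs: (i)]; φR_n = 271.4 kips.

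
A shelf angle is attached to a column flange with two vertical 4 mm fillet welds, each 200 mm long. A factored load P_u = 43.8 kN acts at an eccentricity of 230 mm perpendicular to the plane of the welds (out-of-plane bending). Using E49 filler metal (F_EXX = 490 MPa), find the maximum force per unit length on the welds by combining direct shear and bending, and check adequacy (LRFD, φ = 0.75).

L_w = 2 × 200 = 400 mm; section modulus (unit throat) S = 2 × L²/6 = 13330 mm².
Direct shear f_v = P/L_w = 43.8×10³/400 = 109.5 N/mm.
Moment M = P × e = 43.8×10³ × 230 = 10074000 N·mm; bending f_b = M/S = 755.5 N/mm.
f_max = √(f_v² + f_b²) = √(109.5² + 755.5²) = 763.4 N/mm.
φr_n = 0.75 × 0.6 × 490 × (0.707 × 4) = 623.6 N/mm → NOT adequate.

f_max ≈ 763 N/mm; NOT adequate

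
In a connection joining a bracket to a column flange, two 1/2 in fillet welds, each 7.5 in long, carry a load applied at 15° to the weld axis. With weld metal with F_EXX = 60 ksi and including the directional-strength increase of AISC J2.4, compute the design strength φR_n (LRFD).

t_e = 0.707 × 0.5 = 0.3535 in; A_we = 0.3535 × 15 = 5.302 in².
Directional factor: 1.0 + 0.5 sin^1.5(15°) = 1.066.
F_nw = 0.6 × 60 × 1.066 = 38.37 ksi.
φR_n = 0.75 × 38.37 × 5.302 = 152.6 kip.

φR_n ≈ 153 kip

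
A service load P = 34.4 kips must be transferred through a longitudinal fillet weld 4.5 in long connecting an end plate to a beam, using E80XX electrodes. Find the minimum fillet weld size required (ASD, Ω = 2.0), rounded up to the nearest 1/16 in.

w = 1/2 in

E80XX → F_EXX = 80 ksi.
Total weld length L = 4.5 in.
Required throat t_e = P × Ω / (0.6 F_EXX × L) = 34.4 × 2.0 / (0.6 × 80 × 4.5) = 0.3185 in.
Required leg w = t_e / 0.707 = 0.4505 in → use 1/2 in.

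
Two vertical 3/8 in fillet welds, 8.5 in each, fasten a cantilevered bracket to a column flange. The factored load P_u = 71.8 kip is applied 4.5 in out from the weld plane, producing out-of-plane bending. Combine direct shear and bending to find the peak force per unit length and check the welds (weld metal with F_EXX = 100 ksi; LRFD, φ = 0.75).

f_max ≈ 14.1 kip/in; NOT adequate

L_w = 2 × 8.5 = 17 in; section modulus (unit throat) S = 2 × L²/6 = 24.08 in².
Direct shear f_v = P/L_w = 71.8/17 = 4.224 kip/in.
Moment M = P × e = 71.8 × 4.5 = 323.1 kip·in; bending f_b = M/S = 13.42 kip/in.
f_max = √(f_v² + f_b²) = √(4.224² + 13.42²) = 14.07 kip/in.
φr_n = 0.75 × 0.6 × 100 × (0.707 × 0.375) = 11.93 kip/in → NOT adequate.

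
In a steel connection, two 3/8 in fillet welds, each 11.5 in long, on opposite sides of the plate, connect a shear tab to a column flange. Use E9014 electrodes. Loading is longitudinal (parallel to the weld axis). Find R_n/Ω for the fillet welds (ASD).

E90XX → F_EXX = 90 ksi.
Effective throat t_e = 0.707 × 0.375 = 0.2651 in.
Total length L = 23 in; A_we = 0.2651 × 23 = 6.098 in².
F_nw = 0.6 F_EXX = 0.6 × 90 = 54 ksi.
R_n = 54 × 6.098 = 329.3 kip; R_n/Ω = 329.3/2.0 = 164.6 kip.

R_n/Ω ≈ 165 kip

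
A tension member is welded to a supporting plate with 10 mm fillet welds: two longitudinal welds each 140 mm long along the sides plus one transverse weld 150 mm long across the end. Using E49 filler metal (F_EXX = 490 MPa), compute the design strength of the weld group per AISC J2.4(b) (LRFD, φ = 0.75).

φR_n ≈ 722 kN

t_e = 0.707 × 10 = 7.07 mm.
R_nwl = 0.6 × 490 × 7.07 × 280 × 10⁻³ = 582 kN (longitudinal, 2 welds).
R_nwt = 0.6 × 490 × 7.07 × 150 × 10⁻³ = 311.8 kN (transverse, base value).
(i) R_nwl + R_nwt = 893.8 kN; (ii) 0.85 R_nwl + 1.5 R_nwt = 962.4 kN.
R_n = max = 962.4 kN [governs: (ii)]; φR_n = 721.8 kN.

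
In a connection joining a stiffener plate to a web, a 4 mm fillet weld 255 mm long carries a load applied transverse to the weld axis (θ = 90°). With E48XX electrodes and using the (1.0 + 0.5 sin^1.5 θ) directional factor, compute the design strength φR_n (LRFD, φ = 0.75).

E48XX → F_EXX = 480 MPa.
t_e = 0.707 × 4 = 2.828 mm; A_we = 2.828 × 255 = 721.1 mm².
Directional factor: 1.0 + 0.5 sin^1.5(90°) = 1.5.
F_nw = 0.6 × 480 × 1.5 = 432 MPa.
φR_n = 0.75 × 432 × 721.1 × 10⁻³ = 233.6 kN.

φR_n ≈ 234 kN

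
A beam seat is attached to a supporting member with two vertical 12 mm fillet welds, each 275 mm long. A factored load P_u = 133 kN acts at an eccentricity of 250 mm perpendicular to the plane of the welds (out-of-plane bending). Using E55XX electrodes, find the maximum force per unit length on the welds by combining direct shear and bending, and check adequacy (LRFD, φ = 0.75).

E55XX → F_EXX = 550 MPa.
L_w = 2 × 275 = 550 mm; section modulus (unit throat) S = 2 × L²/6 = 25210 mm².
Direct shear f_v = P/L_w = 133×10³/550 = 241.8 N/mm.
Moment M = P × e = 133×10³ × 250 = 33250000 N·mm; bending f_b = M/S = 1319 N/mm.
f_max = √(f_v² + f_b²) = √(241.8² + 1319²) = 1341 N/mm.
φr_n = 0.75 × 0.6 × 550 × (0.707 × 12) = 2100 N/mm → adequate.

f_max ≈ 1340 N/mm; adequate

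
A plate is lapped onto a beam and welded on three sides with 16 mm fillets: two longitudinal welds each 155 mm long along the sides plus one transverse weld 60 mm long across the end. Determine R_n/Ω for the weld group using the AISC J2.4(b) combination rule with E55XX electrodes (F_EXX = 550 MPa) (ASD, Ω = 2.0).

t_e = 0.707 × 16 = 11.31 mm.
R_nwl = 0.6 × 550 × 11.31 × 310 × 10⁻³ = 1157 kN (longitudinal, 2 welds).
R_nwt = 0.6 × 550 × 11.31 × 60 × 10⁻³ = 224 kN (transverse, base value).
(i) R_nwl + R_nwt = 1381 kN; (ii) 0.85 R_nwl + 1.5 R_nwt = 1320 kN.
R_n = max = 1381 kN [governs: (i)]; R_n/Ω = 690.6 kN.

R_n/Ω ≈ 691 kN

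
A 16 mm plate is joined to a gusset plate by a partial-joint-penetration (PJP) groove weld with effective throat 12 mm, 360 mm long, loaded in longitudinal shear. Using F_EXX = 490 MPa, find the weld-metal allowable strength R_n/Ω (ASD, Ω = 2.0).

R_n/Ω ≈ 635 kN

Effective throat (given) t_e = 12 mm.
A_we = 12 × 360 = 4320 mm².
F_nw = 0.6 F_EXX = 294 MPa.
R_n/Ω = (294 × 4320) / 2.0 × 10⁻³ = 635 kN.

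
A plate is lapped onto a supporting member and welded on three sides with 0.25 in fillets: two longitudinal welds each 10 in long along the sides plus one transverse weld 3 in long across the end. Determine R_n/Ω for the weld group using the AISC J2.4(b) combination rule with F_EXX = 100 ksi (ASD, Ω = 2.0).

R_n/Ω ≈ 122 kip

t_e = 0.707 × 0.25 = 0.1767 in.
R_nwl = 0.6 × 100 × 0.1767 × 20 = 212.1 kip (longitudinal, 2 welds).
R_nwt = 0.6 × 100 × 0.1767 × 3 = 31.81 kip (transverse, base value).
(i) R_nwl + R_nwt = 243.9 kip; (ii) 0.85 R_nwl + 1.5 R_nwt = 228 kip.
R_n = max = 243.9 kip [governs: (i)]; R_n/Ω = 122 kip.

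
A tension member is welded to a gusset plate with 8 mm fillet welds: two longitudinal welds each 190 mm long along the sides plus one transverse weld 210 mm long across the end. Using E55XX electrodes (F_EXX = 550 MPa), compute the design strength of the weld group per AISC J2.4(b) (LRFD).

t_e = 0.707 × 8 = 5.656 mm.
R_nwl = 0.6 × 550 × 5.656 × 380 × 10⁻³ = 709.3 kN (longitudinal, 2 welds).
R_nwt = 0.6 × 550 × 5.656 × 210 × 10⁻³ = 392 kN (transverse, base value).
(i) R_nwl + R_nwt = 1101 kN; (ii) 0.85 R_nwl + 1.5 R_nwt = 1191 kN.
R_n = max = 1191 kN [governs: (ii)]; φR_n = 893.1 kN.

φR_n ≈ 893 kN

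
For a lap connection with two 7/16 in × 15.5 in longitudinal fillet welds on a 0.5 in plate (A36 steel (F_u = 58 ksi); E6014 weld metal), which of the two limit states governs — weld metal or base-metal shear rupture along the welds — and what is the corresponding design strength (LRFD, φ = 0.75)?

φR_n ≈ 259 kip (weld metal governs)

E60XX → F_EXX = 60 ksi.
t_e = 0.707 × 0.4375 = 0.3093 in; L = 31 in.
Weld metal: φR_n = 0.75 × 0.6 × 60 × 0.3093 × 31 = 258.9 kip.
Base metal (shear rupture): φR_n = 0.75 × 0.6 × 58 × 0.5 × 31 = 404.5 kip.
Governing: weld metal.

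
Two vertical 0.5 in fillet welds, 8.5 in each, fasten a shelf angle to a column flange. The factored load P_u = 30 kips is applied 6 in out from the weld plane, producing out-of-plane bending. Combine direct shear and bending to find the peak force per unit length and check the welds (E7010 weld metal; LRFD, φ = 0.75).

E70XX → F_EXX = 70 ksi.
L_w = 2 × 8.5 = 17 in; section modulus (unit throat) S = 2 × L²/6 = 24.08 in².
Direct shear f_v = P/L_w = 30/17 = 1.765 kip/in.
Moment M = P × e = 30 × 6 = 180 kip·in; bending f_b = M/S = 7.474 kip/in.
f_max = √(f_v² + f_b²) = √(1.765² + 7.474²) = 7.68 kip/in.
φr_n = 0.75 × 0.6 × 70 × (0.707 × 0.5) = 11.14 kip/in → adequate.

f_max ≈ 7.68 kip/in; adequate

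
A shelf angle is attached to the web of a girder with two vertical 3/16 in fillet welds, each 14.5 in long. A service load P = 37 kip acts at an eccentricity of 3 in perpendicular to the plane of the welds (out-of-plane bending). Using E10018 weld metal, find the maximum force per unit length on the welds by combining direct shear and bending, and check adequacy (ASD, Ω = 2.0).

E100XX → F_EXX = 100 ksi.
L_w = 2 × 14.5 = 29 in; section modulus (unit throat) S = 2 × L²/6 = 70.08 in².
Direct shear f_v = P/L_w = 37/29 = 1.276 kip/in.
Moment M = P × e = 37 × 3 = 111 kip·in; bending f_b = M/S = 1.584 kip/in.
f_max = √(f_v² + f_b²) = √(1.276² + 1.584²) = 2.034 kip/in.
r_n/Ω = (1/2.0) × 0.6 × 100 × (0.707 × 0.1875) = 3.977 kip/in → adequate.

f_max ≈ 2.03 kip/in; adequate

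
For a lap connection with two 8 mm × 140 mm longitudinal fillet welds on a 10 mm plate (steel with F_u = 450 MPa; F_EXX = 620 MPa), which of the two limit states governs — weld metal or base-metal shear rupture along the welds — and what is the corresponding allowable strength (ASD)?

t_e = 0.707 × 8 = 5.656 mm; L = 280 mm.
Weld metal: R_n/Ω = (1/2.0) × 0.6 × 620 × 5.656 × 280 × 10⁻³ = 294.6 kN.
Base metal (shear rupture): R_n/Ω = (1/2.0) × 0.6 × 450 × 10 × 280 × 10⁻³ = 378 kN.
Governing: weld metal.

R_n/Ω ≈ 295 kN (weld metal governs)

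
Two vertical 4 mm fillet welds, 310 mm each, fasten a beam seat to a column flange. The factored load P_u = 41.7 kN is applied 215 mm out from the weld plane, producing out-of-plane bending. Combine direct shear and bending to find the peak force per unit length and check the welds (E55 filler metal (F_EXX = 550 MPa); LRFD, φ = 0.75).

L_w = 2 × 310 = 620 mm; section modulus (unit throat) S = 2 × L²/6 = 32030 mm².
Direct shear f_v = P/L_w = 41.7×10³/620 = 67.26 N/mm.
Moment M = P × e = 41.7×10³ × 215 = 8965500 N·mm; bending f_b = M/S = 279.9 N/mm.
f_max = √(f_v² + f_b²) = √(67.26² + 279.9²) = 287.8 N/mm.
φr_n = 0.75 × 0.6 × 550 × (0.707 × 4) = 699.9 N/mm → adequate.

f_max ≈ 288 N/mm; adequate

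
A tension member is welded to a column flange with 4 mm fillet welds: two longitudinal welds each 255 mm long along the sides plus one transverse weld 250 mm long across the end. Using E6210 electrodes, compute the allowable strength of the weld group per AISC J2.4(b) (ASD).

R_n/Ω ≈ 425 kN

E62XX → F_EXX = 620 MPa.
t_e = 0.707 × 4 = 2.828 mm.
R_nwl = 0.6 × 620 × 2.828 × 510 × 10⁻³ = 536.5 kN (longitudinal, 2 welds).
R_nwt = 0.6 × 620 × 2.828 × 250 × 10⁻³ = 263 kN (transverse, base value).
(i) R_nwl + R_nwt = 799.5 kN; (ii) 0.85 R_nwl + 1.5 R_nwt = 850.6 kN.
R_n = max = 850.6 kN [governs: (ii)]; R_n/Ω = 425.3 kN.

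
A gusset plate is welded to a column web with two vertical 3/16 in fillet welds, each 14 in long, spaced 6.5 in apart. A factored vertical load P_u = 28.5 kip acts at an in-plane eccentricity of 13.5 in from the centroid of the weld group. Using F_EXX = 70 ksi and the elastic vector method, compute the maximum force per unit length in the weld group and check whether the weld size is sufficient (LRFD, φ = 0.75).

f_max ≈ 4.47 kip/in; NOT adequate

Total weld length L_w = 28 in. Treat welds as unit-width lines.
Polar moment about centroid: J = 2[d³/12 + d(b/2)²] = 2[14³/12 + 14×3.25²] = 753.1 in³.
Direct shear f_v = P/L_w = 28.5 / 28 = 1.018 kip/in (vertical).
Torsion M = P·e = 28.5 × 13.5 = 384.75 kip·in.
Critical point at (x, y) = (3.25, 7) from centroid. f_tx = M·y/J = 3.576 kip/in; f_ty = M·x/J = 1.66 kip/in.
Resultant f_max = √[f_tx² + (f_v + f_ty)²] = √[3.576² + (1.018 + 1.66)²] = 4.468 kip/in.
Capacity per unit length: φr_n = 0.75 × 0.6 × 70 × (0.707 × 0.1875) = 4.176 kip/in.
4.468 > 4.176 → NOT adequate.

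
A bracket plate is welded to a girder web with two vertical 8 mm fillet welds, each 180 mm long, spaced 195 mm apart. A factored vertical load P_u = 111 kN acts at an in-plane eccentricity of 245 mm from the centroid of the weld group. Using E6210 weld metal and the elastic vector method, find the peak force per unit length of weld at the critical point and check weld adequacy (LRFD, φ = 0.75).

E62XX → F_EXX = 620 MPa.
Total weld length L_w = 360 mm. Treat welds as unit-width lines.
Polar moment about centroid: J = 2[d³/12 + d(b/2)²] = 2[180³/12 + 180×97.5²] = 4394000 mm³.
Direct shear f_v = P/L_w = 111×10³ / 360 = 308.3 N/mm (vertical).
Torsion M = P·e = 111×10³ × 245 = 27195000 N·mm.
Critical point at (x, y) = (97.5, 90) from centroid. f_tx = M·y/J = 557 N/mm; f_ty = M·x/J = 603.4 N/mm.
Resultant f_max = √[f_tx² + (f_v + f_ty)²] = √[557² + (308.3 + 603.4)²] = 1068 N/mm.
Capacity per unit length: φr_n = 0.75 × 0.6 × 620 × (0.707 × 8) = 1578 N/mm.
1068 ≤ 1578 → adequate.

f_max ≈ 1070 N/mm; adequate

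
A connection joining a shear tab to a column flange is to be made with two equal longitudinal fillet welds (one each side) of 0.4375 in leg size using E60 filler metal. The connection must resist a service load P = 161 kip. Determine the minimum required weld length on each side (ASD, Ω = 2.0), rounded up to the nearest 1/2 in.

E60XX → F_EXX = 60 ksi.
Throat t_e = 0.707 × 0.4375 = 0.3093 in.
r_n/Ω = (0.6 × 60 × 0.3093) / 2.0 = 5.568 kip/in.
L_req = P / (r_n/Ω) = 161 / 5.568 = 28.92 in total.
Per side: 28.92 / 2 = 14.46 in.
Round up → use L = 14.5 in on each side.

L = 14.5 in on each side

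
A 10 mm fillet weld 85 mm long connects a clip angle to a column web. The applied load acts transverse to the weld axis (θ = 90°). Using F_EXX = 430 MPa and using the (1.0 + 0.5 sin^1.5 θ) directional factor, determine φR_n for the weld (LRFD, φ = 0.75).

t_e = 0.707 × 10 = 7.07 mm; A_we = 7.07 × 85 = 600.9 mm².
Directional factor: 1.0 + 0.5 sin^1.5(90°) = 1.5.
F_nw = 0.6 × 430 × 1.5 = 387 MPa.
φR_n = 0.75 × 387 × 600.9 × 10⁻³ = 174.4 kN.

φR_n ≈ 174 kN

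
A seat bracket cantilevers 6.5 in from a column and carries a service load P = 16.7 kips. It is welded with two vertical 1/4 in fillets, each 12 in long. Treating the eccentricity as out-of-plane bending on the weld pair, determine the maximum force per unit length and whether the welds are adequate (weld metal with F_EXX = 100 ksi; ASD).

L_w = 2 × 12 = 24 in; section modulus (unit throat) S = 2 × L²/6 = 48 in².
Direct shear f_v = P/L_w = 16.7/24 = 0.6958 kip/in.
Moment M = P × e = 16.7 × 6.5 = 108.55 kip·in; bending f_b = M/S = 2.261 kip/in.
f_max = √(f_v² + f_b²) = √(0.6958² + 2.261²) = 2.366 kip/in.
r_n/Ω = (1/2.0) × 0.6 × 100 × (0.707 × 0.25) = 5.302 kip/in → adequate.

f_max ≈ 2.37 kip/in; adequate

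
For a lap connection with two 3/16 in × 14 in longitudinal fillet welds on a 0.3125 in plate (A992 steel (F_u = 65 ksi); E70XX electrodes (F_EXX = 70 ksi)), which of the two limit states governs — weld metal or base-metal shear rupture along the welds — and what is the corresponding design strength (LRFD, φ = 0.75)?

t_e = 0.707 × 0.1875 = 0.1326 in; L = 28 in.
Weld metal: φR_n = 0.75 × 0.6 × 70 × 0.1326 × 28 = 116.9 kip.
Base metal (shear rupture): φR_n = 0.75 × 0.6 × 65 × 0.3125 × 28 = 255.9 kip.
Governing: weld metal.

φR_n ≈ 117 kip (weld metal governs)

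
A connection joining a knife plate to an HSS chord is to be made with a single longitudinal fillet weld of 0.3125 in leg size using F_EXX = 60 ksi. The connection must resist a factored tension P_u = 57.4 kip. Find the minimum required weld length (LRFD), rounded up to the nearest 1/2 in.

Throat t_e = 0.707 × 0.3125 = 0.2209 in.
φr_n = 0.75 × 0.6 × 60 × 0.2209 = 5.965 kip/in.
L_req = P_u / φr_n = 57.4 / 5.965 = 9.622 in total.
Round up → use L = 10 in.

L = 10 in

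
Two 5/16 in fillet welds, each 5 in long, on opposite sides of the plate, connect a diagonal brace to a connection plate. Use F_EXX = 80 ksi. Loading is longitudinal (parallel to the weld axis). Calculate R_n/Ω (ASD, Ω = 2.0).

Effective throat t_e = 0.707 × 0.3125 = 0.2209 in.
Total length L = 10 in; A_we = 0.2209 × 10 = 2.209 in².
F_nw = 0.6 F_EXX = 0.6 × 80 = 48 ksi.
R_n = 48 × 2.209 = 106 kips; R_n/Ω = 106/2.0 = 53.02 kips.

R_n/Ω ≈ 53 kips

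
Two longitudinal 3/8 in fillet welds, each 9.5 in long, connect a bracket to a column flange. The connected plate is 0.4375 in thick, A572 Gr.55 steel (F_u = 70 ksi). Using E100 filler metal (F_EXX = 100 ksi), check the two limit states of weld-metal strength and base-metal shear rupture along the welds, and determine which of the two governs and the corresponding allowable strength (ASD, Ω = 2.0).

t_e = 0.707 × 0.375 = 0.2651 in; L = 19 in.
Weld metal: R_n/Ω = (1/2.0) × 0.6 × 100 × 0.2651 × 19 = 151.1 kip.
Base metal (shear rupture): R_n/Ω = (1/2.0) × 0.6 × 70 × 0.4375 × 19 = 174.6 kip.
Governing: weld metal.

R_n/Ω ≈ 151 kip (weld metal governs)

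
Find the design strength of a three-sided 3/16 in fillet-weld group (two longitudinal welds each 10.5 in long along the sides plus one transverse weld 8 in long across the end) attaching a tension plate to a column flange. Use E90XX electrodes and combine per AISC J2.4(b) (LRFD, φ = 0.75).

φR_n ≈ 160 kip

E90XX → F_EXX = 90 ksi.
t_e = 0.707 × 0.1875 = 0.1326 in.
R_nwl = 0.6 × 90 × 0.1326 × 21 = 150.3 kip (longitudinal, 2 welds).
R_nwt = 0.6 × 90 × 0.1326 × 8 = 57.27 kip (transverse, base value).
(i) R_nwl + R_nwt = 207.6 kip; (ii) 0.85 R_nwl + 1.5 R_nwt = 213.7 kip.
R_n = max = 213.7 kip [governs: (ii)]; φR_n = 160.3 kip.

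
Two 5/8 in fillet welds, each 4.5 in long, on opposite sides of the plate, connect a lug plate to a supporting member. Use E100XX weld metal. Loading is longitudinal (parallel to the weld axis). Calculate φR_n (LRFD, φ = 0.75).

E100XX → F_EXX = 100 ksi.
Effective throat t_e = 0.707 × 0.625 = 0.4419 in.
Total length L = 9 in; A_we = 0.4419 × 9 = 3.977 in².
F_nw = 0.6 F_EXX = 0.6 × 100 = 60 ksi.
φR_n = 0.75 × 60 × 3.977 = 179 kips.

φR_n ≈ 179 kips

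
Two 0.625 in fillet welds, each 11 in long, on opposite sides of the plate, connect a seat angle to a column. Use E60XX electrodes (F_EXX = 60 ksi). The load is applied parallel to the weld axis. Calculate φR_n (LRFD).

Effective throat t_e = 0.707 × 0.625 = 0.4419 in.
Total length L = 22 in; A_we = 0.4419 × 22 = 9.721 in².
F_nw = 0.6 F_EXX = 0.6 × 60 = 36 ksi.
φR_n = 0.75 × 36 × 9.721 = 262.5 kip.

φR_n ≈ 262 kip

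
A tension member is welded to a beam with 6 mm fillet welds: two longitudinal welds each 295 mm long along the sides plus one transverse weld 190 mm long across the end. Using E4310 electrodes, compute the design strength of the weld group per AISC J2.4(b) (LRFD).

φR_n ≈ 646 kN

E43XX → F_EXX = 430 MPa.
t_e = 0.707 × 6 = 4.242 mm.
R_nwl = 0.6 × 430 × 4.242 × 590 × 10⁻³ = 645.7 kN (longitudinal, 2 welds).
R_nwt = 0.6 × 430 × 4.242 × 190 × 10⁻³ = 207.9 kN (transverse, base value).
(i) R_nwl + R_nwt = 853.7 kN; (ii) 0.85 R_nwl + 1.5 R_nwt = 860.8 kN.
R_n = max = 860.8 kN [governs: (ii)]; φR_n = 645.6 kN.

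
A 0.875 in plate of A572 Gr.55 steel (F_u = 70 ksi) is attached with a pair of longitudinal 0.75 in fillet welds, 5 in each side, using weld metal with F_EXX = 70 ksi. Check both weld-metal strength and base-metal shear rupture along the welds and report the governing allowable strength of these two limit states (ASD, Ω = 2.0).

R_n/Ω ≈ 111 kips (weld metal governs)

t_e = 0.707 × 0.75 = 0.5302 in; L = 10 in.
Weld metal: R_n/Ω = (1/2.0) × 0.6 × 70 × 0.5302 × 10 = 111.4 kips.
Base metal (shear rupture): R_n/Ω = (1/2.0) × 0.6 × 70 × 0.875 × 10 = 183.8 kips.
Governing: weld metal.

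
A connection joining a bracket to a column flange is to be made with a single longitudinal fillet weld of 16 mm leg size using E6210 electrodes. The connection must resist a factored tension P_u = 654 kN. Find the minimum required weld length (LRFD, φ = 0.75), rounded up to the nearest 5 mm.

L = 210 mm

E62XX → F_EXX = 620 MPa.
Throat t_e = 0.707 × 16 = 11.31 mm.
φr_n = 0.75 × 0.6 × 620 × 11.31 × 10⁻³ = 3.156 kN/mm.
L_req = P_u / φr_n = 654 / 3.156 = 207.2 mm total.
Round up → use L = 210 mm.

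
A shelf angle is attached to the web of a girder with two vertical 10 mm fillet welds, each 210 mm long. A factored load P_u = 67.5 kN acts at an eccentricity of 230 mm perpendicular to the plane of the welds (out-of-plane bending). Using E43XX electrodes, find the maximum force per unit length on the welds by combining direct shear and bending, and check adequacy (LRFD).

f_max ≈ 1070 N/mm; adequate

E43XX → F_EXX = 430 MPa.
L_w = 2 × 210 = 420 mm; section modulus (unit throat) S = 2 × L²/6 = 14700 mm².
Direct shear f_v = P/L_w = 67.5×10³/420 = 160.7 N/mm.
Moment M = P × e = 67.5×10³ × 230 = 15525000 N·mm; bending f_b = M/S = 1056 N/mm.
f_max = √(f_v² + f_b²) = √(160.7² + 1056²) = 1068 N/mm.
φr_n = 0.75 × 0.6 × 430 × (0.707 × 10) = 1368 N/mm → adequate.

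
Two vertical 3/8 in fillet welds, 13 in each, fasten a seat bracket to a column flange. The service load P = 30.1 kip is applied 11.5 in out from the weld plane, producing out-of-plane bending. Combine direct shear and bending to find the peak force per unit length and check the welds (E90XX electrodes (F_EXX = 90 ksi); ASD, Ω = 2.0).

f_max ≈ 6.25 kip/in; adequate

L_w = 2 × 13 = 26 in; section modulus (unit throat) S = 2 × L²/6 = 56.33 in².
Direct shear f_v = P/L_w = 30.1/26 = 1.158 kip/in.
Moment M = P × e = 30.1 × 11.5 = 346.15 kip·in; bending f_b = M/S = 6.145 kip/in.
f_max = √(f_v² + f_b²) = √(1.158² + 6.145²) = 6.253 kip/in.
r_n/Ω = (1/2.0) × 0.6 × 90 × (0.707 × 0.375) = 7.158 kip/in → adequate.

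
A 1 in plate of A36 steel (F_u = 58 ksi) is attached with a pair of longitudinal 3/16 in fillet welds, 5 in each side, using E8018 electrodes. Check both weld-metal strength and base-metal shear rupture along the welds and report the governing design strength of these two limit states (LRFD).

φR_n ≈ 47.7 kips (weld metal governs)

E80XX → F_EXX = 80 ksi.
t_e = 0.707 × 0.1875 = 0.1326 in; L = 10 in.
Weld metal: φR_n = 0.75 × 0.6 × 80 × 0.1326 × 10 = 47.72 kips.
Base metal (shear rupture): φR_n = 0.75 × 0.6 × 58 × 1 × 10 = 261 kips.
Governing: weld metal.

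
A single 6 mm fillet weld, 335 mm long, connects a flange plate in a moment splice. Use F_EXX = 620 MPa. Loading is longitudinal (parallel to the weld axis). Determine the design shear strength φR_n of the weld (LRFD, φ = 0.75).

φR_n ≈ 396 kN

Effective throat t_e = 0.707 × 6 = 4.242 mm.
Total length L = 335 mm; A_we = 4.242 × 335 = 1421 mm².
F_nw = 0.6 F_EXX = 0.6 × 620 = 372 MPa.
φR_n = 0.75 × 372 × 1421 × 10⁻³ = 396.5 kN.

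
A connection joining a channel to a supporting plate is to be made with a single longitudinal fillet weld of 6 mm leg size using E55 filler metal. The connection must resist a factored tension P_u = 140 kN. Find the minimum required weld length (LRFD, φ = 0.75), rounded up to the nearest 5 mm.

L = 135 mm

E55XX → F_EXX = 550 MPa.
Throat t_e = 0.707 × 6 = 4.242 mm.
φr_n = 0.75 × 0.6 × 550 × 4.242 × 10⁻³ = 1.05 kN/mm.
L_req = P_u / φr_n = 140 / 1.05 = 133.3 mm total.
Round up → use L = 135 mm.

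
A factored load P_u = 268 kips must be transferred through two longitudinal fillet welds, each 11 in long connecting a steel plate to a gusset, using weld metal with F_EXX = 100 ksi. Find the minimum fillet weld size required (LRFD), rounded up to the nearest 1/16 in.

Total weld length L = 22 in.
Required throat t_e = P_u / (φ × 0.6 F_EXX × L) = 268 / (0.75 × 0.6 × 100 × 22) = 0.2707 in.
Required leg w = t_e / 0.707 = 0.3829 in → use 7/16 in.

w = 7/16 in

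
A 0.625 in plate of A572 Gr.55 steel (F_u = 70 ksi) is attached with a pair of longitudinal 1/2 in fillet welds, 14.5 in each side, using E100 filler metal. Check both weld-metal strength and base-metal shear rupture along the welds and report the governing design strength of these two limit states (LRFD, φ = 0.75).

E100XX → F_EXX = 100 ksi.
t_e = 0.707 × 0.5 = 0.3535 in; L = 29 in.
Weld metal: φR_n = 0.75 × 0.6 × 100 × 0.3535 × 29 = 461.3 kips.
Base metal (shear rupture): φR_n = 0.75 × 0.6 × 70 × 0.625 × 29 = 570.9 kips.
Governing: weld metal.

φR_n ≈ 461 kips (weld metal governs)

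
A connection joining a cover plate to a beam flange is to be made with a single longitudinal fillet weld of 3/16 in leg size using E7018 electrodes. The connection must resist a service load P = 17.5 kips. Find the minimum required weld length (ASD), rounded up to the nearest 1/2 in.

E70XX → F_EXX = 70 ksi.
Throat t_e = 0.707 × 0.1875 = 0.1326 in.
r_n/Ω = (0.6 × 70 × 0.1326) / 2.0 = 2.784 kip/in.
L_req = P / (r_n/Ω) = 17.5 / 2.784 = 6.286 in total.
Round up → use L = 6.5 in.

L = 6.5 in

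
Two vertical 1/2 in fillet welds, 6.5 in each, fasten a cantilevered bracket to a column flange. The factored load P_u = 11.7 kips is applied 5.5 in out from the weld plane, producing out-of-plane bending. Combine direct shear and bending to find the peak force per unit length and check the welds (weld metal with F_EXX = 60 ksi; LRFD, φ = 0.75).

f_max ≈ 4.66 kip/in; adequate

L_w = 2 × 6.5 = 13 in; section modulus (unit throat) S = 2 × L²/6 = 14.08 in².
Direct shear f_v = P/L_w = 11.7/13 = 0.9 kip/in.
Moment M = P × e = 11.7 × 5.5 = 64.35 kip·in; bending f_b = M/S = 4.569 kip/in.
f_max = √(f_v² + f_b²) = √(0.9² + 4.569²) = 4.657 kip/in.
φr_n = 0.75 × 0.6 × 60 × (0.707 × 0.5) = 9.544 kip/in → adequate.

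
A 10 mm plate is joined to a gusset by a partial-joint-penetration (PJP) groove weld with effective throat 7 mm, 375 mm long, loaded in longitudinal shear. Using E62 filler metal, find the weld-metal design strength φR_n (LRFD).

φR_n ≈ 732 kN

E62XX → F_EXX = 620 MPa.
Effective throat (given) t_e = 7 mm.
A_we = 7 × 375 = 2625 mm².
F_nw = 0.6 F_EXX = 372 MPa.
φR_n = 0.75 × 372 × 2625 × 10⁻³ = 732.4 kN.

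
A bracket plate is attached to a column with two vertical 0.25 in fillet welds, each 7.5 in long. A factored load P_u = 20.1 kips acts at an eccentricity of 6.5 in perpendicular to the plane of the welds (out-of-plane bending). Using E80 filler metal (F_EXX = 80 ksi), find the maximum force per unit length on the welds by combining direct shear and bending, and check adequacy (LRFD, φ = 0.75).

f_max ≈ 7.1 kip/in; NOT adequate

L_w = 2 × 7.5 = 15 in; section modulus (unit throat) S = 2 × L²/6 = 18.75 in².
Direct shear f_v = P/L_w = 20.1/15 = 1.34 kip/in.
Moment M = P × e = 20.1 × 6.5 = 130.65 kip·in; bending f_b = M/S = 6.968 kip/in.
f_max = √(f_v² + f_b²) = √(1.34² + 6.968²) = 7.096 kip/in.
φr_n = 0.75 × 0.6 × 80 × (0.707 × 0.25) = 6.363 kip/in → NOT adequate.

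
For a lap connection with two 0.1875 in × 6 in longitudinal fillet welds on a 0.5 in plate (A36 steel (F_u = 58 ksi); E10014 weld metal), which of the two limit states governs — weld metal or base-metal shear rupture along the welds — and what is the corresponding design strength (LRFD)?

E100XX → F_EXX = 100 ksi.
t_e = 0.707 × 0.1875 = 0.1326 in; L = 12 in.
Weld metal: φR_n = 0.75 × 0.6 × 100 × 0.1326 × 12 = 71.58 kips.
Base metal (shear rupture): φR_n = 0.75 × 0.6 × 58 × 0.5 × 12 = 156.6 kips.
Governing: weld metal.

φR_n ≈ 71.6 kips (weld metal governs)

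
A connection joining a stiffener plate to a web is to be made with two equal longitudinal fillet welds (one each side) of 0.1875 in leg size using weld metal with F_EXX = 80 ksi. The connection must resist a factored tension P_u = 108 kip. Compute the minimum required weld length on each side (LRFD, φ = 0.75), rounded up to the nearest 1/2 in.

Throat t_e = 0.707 × 0.1875 = 0.1326 in.
φr_n = 0.75 × 0.6 × 80 × 0.1326 = 4.772 kip/in.
L_req = P_u / φr_n = 108 / 4.772 = 22.63 in total.
Per side: 22.63 / 2 = 11.32 in.
Round up → use L = 11.5 in on each side.

L = 11.5 in on each side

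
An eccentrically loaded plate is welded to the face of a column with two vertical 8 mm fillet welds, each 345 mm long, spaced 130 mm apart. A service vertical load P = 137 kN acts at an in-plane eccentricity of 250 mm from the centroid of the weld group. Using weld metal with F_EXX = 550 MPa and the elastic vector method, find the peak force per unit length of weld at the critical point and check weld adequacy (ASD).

Total weld length L_w = 690 mm. Treat welds as unit-width lines.
Polar moment about centroid: J = 2[d³/12 + d(b/2)²] = 2[345³/12 + 345×65²] = 9759000 mm³.
Direct shear f_v = P/L_w = 137×10³ / 690 = 198.6 N/mm (vertical).
Torsion M = P·e = 137×10³ × 250 = 34250000 N·mm.
Critical point at (x, y) = (65, 172.5) from centroid. f_tx = M·y/J = 605.4 N/mm; f_ty = M·x/J = 228.1 N/mm.
Resultant f_max = √[f_tx² + (f_v + f_ty)²] = √[605.4² + (198.6 + 228.1)²] = 740.6 N/mm.
Capacity per unit length: r_n/Ω = (1/2.0) × 0.6 × 550 × (0.707 × 8) = 933.2 N/mm.
740.6 ≤ 933.2 → adequate.

f_max ≈ 741 N/mm; adequate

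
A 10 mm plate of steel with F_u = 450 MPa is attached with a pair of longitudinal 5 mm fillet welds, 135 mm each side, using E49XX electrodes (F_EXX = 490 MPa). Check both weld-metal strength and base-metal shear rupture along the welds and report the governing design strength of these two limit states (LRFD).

φR_n ≈ 210 kN (weld metal governs)

t_e = 0.707 × 5 = 3.535 mm; L = 270 mm.
Weld metal: φR_n = 0.75 × 0.6 × 490 × 3.535 × 270 × 10⁻³ = 210.5 kN.
Base metal (shear rupture): φR_n = 0.75 × 0.6 × 450 × 10 × 270 × 10⁻³ = 546.8 kN.
Governing: weld metal.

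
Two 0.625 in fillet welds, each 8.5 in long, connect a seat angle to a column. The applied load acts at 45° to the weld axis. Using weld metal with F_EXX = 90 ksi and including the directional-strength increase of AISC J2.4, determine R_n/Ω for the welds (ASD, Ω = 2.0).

t_e = 0.707 × 0.625 = 0.4419 in; A_we = 0.4419 × 17 = 7.512 in².
Directional factor: 1.0 + 0.5 sin^1.5(45°) = 1.297.
F_nw = 0.6 × 90 × 1.297 = 70.05 ksi.
R_n/Ω = (70.05 × 7.512) / 2.0 = 263.1 kips.

R_n/Ω ≈ 263 kips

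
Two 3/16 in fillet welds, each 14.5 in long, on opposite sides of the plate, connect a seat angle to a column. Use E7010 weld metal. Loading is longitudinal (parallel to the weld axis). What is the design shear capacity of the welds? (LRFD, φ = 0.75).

φR_n ≈ 121 kips

E70XX → F_EXX = 70 ksi.
Effective throat t_e = 0.707 × 0.1875 = 0.1326 in.
Total length L = 29 in; A_we = 0.1326 × 29 = 3.844 in².
F_nw = 0.6 F_EXX = 0.6 × 70 = 42 ksi.
φR_n = 0.75 × 42 × 3.844 = 121.1 kips.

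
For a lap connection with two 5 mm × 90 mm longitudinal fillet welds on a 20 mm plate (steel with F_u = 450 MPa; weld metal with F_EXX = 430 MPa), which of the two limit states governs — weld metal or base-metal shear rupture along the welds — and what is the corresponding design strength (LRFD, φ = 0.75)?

φR_n ≈ 123 kN (weld metal governs)

t_e = 0.707 × 5 = 3.535 mm; L = 180 mm.
Weld metal: φR_n = 0.75 × 0.6 × 430 × 3.535 × 180 × 10⁻³ = 123.1 kN.
Base metal (shear rupture): φR_n = 0.75 × 0.6 × 450 × 20 × 180 × 10⁻³ = 729 kN.
Governing: weld metal.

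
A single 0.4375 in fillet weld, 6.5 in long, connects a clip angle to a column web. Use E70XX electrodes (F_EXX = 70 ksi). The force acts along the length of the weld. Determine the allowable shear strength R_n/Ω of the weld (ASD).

Effective throat t_e = 0.707 × 0.4375 = 0.3093 in.
Total length L = 6.5 in; A_we = 0.3093 × 6.5 = 2.011 in².
F_nw = 0.6 F_EXX = 0.6 × 70 = 42 ksi.
R_n = 42 × 2.011 = 84.44 kips; R_n/Ω = 84.44/2.0 = 42.22 kips.

R_n/Ω ≈ 42.2 kips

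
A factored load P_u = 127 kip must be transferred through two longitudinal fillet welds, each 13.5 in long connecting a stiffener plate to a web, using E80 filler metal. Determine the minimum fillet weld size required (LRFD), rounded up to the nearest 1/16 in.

E80XX → F_EXX = 80 ksi.
Total weld length L = 27 in.
Required throat t_e = P_u / (φ × 0.6 F_EXX × L) = 127 / (0.75 × 0.6 × 80 × 27) = 0.1307 in.
Required leg w = t_e / 0.707 = 0.1848 in → use 3/16 in.

w = 3/16 in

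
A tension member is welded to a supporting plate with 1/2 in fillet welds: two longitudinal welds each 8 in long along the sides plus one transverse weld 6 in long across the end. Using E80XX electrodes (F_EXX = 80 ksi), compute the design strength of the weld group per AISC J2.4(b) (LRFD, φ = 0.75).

φR_n ≈ 288 kip

t_e = 0.707 × 0.5 = 0.3535 in.
R_nwl = 0.6 × 80 × 0.3535 × 16 = 271.5 kip (longitudinal, 2 welds).
R_nwt = 0.6 × 80 × 0.3535 × 6 = 101.8 kip (transverse, base value).
(i) R_nwl + R_nwt = 373.3 kip; (ii) 0.85 R_nwl + 1.5 R_nwt = 383.5 kip.
R_n = max = 383.5 kip [governs: (ii)]; φR_n = 287.6 kip.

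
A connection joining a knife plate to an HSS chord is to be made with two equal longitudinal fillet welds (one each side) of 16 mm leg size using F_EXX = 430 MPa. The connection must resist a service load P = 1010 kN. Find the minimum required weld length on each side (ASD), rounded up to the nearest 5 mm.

Throat t_e = 0.707 × 16 = 11.31 mm.
r_n/Ω = (0.6 × 430 × 11.31) / 2.0 = 1459 N/mm = 1.459 kN/mm.
L_req = P / (r_n/Ω) = 1010 / 1.459 = 692.1 mm total.
Per side: 692.1 / 2 = 346.1 mm.
Round up → use L = 350 mm on each side.

L = 350 mm on each side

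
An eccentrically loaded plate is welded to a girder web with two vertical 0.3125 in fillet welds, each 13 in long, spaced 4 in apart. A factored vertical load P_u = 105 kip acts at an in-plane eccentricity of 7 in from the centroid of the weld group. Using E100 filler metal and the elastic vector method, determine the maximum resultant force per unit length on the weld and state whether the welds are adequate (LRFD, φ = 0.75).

f_max ≈ 12.4 kip/in; NOT adequate

E100XX → F_EXX = 100 ksi.
Total weld length L_w = 26 in. Treat welds as unit-width lines.
Polar moment about centroid: J = 2[d³/12 + d(b/2)²] = 2[13³/12 + 13×2²] = 470.2 in³.
Direct shear f_v = P/L_w = 105 / 26 = 4.038 kip/in (vertical).
Torsion M = P·e = 105 × 7 = 735 kip·in.
Critical point at (x, y) = (2, 6.5) from centroid. f_tx = M·y/J = 10.16 kip/in; f_ty = M·x/J = 3.127 kip/in.
Resultant f_max = √[f_tx² + (f_v + f_ty)²] = √[10.16² + (4.038 + 3.127)²] = 12.43 kip/in.
Capacity per unit length: φr_n = 0.75 × 0.6 × 100 × (0.707 × 0.3125) = 9.942 kip/in.
12.43 > 9.942 → NOT adequate.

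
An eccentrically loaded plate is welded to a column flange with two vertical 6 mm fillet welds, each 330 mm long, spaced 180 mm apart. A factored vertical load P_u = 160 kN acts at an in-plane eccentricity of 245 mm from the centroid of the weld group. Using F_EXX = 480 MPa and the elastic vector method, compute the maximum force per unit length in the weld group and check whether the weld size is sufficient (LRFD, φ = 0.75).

Total weld length L_w = 660 mm. Treat welds as unit-width lines.
Polar moment about centroid: J = 2[d³/12 + d(b/2)²] = 2[330³/12 + 330×90²] = 11340000 mm³.
Direct shear f_v = P/L_w = 160×10³ / 660 = 242.4 N/mm (vertical).
Torsion M = P·e = 160×10³ × 245 = 39200000 N·mm.
Critical point at (x, y) = (90, 165) from centroid. f_tx = M·y/J = 570.6 N/mm; f_ty = M·x/J = 311.2 N/mm.
Resultant f_max = √[f_tx² + (f_v + f_ty)²] = √[570.6² + (242.4 + 311.2)²] = 795.1 N/mm.
Capacity per unit length: φr_n = 0.75 × 0.6 × 480 × (0.707 × 6) = 916.3 N/mm.
795.1 ≤ 916.3 → adequate.

f_max ≈ 795 N/mm; adequate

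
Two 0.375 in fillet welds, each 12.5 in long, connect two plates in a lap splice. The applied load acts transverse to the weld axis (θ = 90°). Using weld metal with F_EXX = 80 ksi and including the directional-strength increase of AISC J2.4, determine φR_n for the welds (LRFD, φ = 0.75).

t_e = 0.707 × 0.375 = 0.2651 in; A_we = 0.2651 × 25 = 6.628 in².
Directional factor: 1.0 + 0.5 sin^1.5(90°) = 1.5.
F_nw = 0.6 × 80 × 1.5 = 72 ksi.
φR_n = 0.75 × 72 × 6.628 = 357.9 kips.

φR_n ≈ 358 kips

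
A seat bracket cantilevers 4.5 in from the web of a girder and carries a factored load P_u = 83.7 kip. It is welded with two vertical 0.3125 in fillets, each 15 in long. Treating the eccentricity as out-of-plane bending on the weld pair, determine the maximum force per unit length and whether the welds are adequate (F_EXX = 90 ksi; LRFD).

f_max ≈ 5.74 kip/in; adequate

L_w = 2 × 15 = 30 in; section modulus (unit throat) S = 2 × L²/6 = 75 in².
Direct shear f_v = P/L_w = 83.7/30 = 2.79 kip/in.
Moment M = P × e = 83.7 × 4.5 = 376.65 kip·in; bending f_b = M/S = 5.022 kip/in.
f_max = √(f_v² + f_b²) = √(2.79² + 5.022²) = 5.745 kip/in.
φr_n = 0.75 × 0.6 × 90 × (0.707 × 0.3125) = 8.948 kip/in → adequate.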